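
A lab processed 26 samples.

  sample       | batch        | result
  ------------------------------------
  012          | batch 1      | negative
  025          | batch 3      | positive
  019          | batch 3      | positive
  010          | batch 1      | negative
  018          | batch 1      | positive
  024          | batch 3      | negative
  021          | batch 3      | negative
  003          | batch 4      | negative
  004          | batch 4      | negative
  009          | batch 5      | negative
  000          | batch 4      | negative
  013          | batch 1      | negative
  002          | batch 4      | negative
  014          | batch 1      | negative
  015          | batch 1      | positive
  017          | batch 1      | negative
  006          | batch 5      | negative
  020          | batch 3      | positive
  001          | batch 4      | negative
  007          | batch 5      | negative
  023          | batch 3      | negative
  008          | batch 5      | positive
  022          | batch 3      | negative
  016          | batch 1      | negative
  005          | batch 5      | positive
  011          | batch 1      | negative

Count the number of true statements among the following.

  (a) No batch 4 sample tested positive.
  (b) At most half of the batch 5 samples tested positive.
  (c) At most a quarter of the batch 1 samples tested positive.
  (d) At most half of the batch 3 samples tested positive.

(a) batch 4: |A| = 5, |A ∩ B| = 0; needs A ∩ B = ∅ (|A ∩ B| = 0) — true.
(b) batch 5: |A| = 5, |A ∩ B| = 2; needs |A ∩ B| ≤ |A ∖ B| — true.
(c) batch 1: |A| = 9, |A ∩ B| = 2; needs |A ∩ B| / |A| ≤ 1/4 — true.
(d) batch 3: |A| = 7, |A ∩ B| = 3; needs |A ∩ B| ≤ |A ∖ B| — true.

4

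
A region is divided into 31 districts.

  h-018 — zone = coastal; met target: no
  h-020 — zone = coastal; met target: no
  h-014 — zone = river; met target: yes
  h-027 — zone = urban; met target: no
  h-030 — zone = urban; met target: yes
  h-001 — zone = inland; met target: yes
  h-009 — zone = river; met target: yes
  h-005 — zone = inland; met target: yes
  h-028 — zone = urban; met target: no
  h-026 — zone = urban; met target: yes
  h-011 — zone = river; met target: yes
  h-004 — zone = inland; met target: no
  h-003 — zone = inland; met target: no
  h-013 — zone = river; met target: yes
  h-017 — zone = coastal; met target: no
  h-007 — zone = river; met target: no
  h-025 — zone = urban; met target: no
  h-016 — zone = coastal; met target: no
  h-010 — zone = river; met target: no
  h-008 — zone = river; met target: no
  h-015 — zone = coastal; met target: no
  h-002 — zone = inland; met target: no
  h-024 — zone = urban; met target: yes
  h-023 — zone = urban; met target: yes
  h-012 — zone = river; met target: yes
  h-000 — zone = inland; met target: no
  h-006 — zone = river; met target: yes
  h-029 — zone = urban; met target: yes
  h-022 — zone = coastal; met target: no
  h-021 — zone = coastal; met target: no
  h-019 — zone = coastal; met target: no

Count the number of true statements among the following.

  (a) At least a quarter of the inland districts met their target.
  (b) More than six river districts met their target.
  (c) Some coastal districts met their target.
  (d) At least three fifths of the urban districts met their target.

(a) inland: |A| = 6, |A ∩ B| = 2; needs |A ∩ B| / |A| ≥ 1/4 — true.
(b) river: |A| = 9, |A ∩ B| = 6; needs |A ∩ B| > 6 — false.
(c) coastal: |A| = 8, |A ∩ B| = 0; needs A ∩ B ≠ ∅ (|A ∩ B| ≥ 1) — false.
(d) urban: |A| = 8, |A ∩ B| = 5; needs |A ∩ B| / |A| ≥ 3/5 — true.

2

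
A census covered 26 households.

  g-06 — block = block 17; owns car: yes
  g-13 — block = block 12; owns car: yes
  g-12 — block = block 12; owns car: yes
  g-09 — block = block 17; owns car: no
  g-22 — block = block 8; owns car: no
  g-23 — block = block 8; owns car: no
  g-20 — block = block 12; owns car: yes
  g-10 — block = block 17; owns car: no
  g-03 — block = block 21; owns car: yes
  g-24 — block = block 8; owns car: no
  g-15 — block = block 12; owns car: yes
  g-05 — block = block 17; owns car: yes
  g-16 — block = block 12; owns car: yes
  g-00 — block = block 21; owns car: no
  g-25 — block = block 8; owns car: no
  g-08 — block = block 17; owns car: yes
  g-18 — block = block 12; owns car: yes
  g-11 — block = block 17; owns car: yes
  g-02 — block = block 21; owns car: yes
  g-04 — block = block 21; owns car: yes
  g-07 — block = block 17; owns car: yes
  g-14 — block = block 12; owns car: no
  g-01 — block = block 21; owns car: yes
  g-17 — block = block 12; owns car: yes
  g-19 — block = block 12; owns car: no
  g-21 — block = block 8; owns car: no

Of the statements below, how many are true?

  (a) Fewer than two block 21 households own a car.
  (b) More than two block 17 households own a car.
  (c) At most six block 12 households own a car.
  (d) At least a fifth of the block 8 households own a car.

1

(a) block 21: |A| = 5, |A ∩ B| = 4; needs |A ∩ B| < 2 — false.
(b) block 17: |A| = 7, |A ∩ B| = 5; needs |A ∩ B| > 2 — true.
(c) block 12: |A| = 9, |A ∩ B| = 7; needs |A ∩ B| ≤ 6 — false.
(d) block 8: |A| = 5, |A ∩ B| = 0; needs |A ∩ B| / |A| ≥ 1/5 — false.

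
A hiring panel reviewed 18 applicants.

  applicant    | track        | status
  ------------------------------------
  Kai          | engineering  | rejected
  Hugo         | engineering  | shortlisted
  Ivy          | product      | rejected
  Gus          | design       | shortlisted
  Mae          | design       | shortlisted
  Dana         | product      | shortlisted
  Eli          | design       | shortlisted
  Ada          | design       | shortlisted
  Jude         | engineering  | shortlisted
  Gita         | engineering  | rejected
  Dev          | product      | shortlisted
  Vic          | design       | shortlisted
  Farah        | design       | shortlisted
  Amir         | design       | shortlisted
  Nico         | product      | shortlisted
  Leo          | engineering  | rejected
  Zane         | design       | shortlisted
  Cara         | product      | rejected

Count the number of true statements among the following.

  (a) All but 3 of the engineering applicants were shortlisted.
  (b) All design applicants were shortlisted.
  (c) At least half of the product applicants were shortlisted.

3

(a) engineering: |A| = 5, |A ∩ B| = 2; needs |A ∖ B| = 3 — true.
(b) design: |A| = 8, |A ∩ B| = 8; needs A ⊆ B, i.e. every element of A is in B (|A ∖ B| = 0) — true.
(c) product: |A| = 5, |A ∩ B| = 3; needs |A ∩ B| ≥ |A ∖ B| — true.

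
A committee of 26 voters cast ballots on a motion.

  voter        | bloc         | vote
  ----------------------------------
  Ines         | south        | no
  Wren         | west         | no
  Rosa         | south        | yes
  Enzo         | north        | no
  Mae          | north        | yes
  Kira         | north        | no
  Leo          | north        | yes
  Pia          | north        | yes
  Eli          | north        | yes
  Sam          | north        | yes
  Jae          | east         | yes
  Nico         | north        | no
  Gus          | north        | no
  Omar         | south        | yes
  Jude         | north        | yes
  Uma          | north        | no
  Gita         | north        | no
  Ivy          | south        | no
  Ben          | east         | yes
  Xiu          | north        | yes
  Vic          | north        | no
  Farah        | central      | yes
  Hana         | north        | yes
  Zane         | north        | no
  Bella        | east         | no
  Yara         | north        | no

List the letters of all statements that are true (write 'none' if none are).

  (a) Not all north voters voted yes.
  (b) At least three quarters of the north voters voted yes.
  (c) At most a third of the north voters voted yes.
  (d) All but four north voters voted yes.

|A| = 17, |A ∩ B| = 8, |A ∖ B| = 9.
(a) A ⊄ B (|A ∖ B| ≥ 1): holds.
(b) |A ∩ B| / |A| ≥ 3/4: fails.
(c) |A ∩ B| / |A| ≤ 1/3: fails.
(d) |A ∖ B| = 4: fails.

(a)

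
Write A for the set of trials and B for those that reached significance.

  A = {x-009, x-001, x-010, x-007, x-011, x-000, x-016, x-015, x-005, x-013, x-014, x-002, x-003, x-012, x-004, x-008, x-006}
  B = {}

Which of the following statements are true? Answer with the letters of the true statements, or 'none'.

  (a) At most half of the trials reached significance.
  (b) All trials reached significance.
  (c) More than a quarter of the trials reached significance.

|A| = 17, |A ∩ B| = 0, |A ∖ B| = 17.
(a) |A ∩ B| ≤ |A ∖ B|: holds.
(b) A ⊆ B, i.e. every element of A is in B (|A ∖ B| = 0): fails.
(c) |A ∩ B| / |A| > 1/4: fails.

(a)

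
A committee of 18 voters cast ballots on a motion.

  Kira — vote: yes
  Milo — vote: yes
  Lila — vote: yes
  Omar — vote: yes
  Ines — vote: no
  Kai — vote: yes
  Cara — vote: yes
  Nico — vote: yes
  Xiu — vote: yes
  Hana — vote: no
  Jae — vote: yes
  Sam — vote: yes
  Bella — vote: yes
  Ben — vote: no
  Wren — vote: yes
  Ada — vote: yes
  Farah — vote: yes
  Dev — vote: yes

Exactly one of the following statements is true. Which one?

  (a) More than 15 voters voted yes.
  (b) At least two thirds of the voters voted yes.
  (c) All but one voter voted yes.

|A| = 18, |A ∩ B| = 15, |A ∖ B| = 3.
(a) requires |A ∩ B| > 15: false.
(b) requires |A ∩ B| / |A| ≥ 2/3: true.
(c) requires |A ∖ B| = 1: false.

(b)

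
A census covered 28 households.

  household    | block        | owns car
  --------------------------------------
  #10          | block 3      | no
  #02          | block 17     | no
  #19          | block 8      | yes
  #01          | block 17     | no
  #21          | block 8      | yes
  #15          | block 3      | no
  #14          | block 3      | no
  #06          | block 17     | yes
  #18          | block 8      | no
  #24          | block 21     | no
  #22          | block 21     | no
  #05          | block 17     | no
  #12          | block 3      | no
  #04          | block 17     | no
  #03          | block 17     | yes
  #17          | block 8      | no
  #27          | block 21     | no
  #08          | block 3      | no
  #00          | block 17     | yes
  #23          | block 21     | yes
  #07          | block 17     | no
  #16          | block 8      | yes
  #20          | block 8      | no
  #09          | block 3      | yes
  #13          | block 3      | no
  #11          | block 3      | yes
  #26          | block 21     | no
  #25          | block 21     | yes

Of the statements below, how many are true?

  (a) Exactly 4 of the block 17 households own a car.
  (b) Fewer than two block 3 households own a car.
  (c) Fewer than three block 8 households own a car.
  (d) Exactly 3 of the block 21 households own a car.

(a) block 17: |A| = 8, |A ∩ B| = 3; needs |A ∩ B| = 4 — false.
(b) block 3: |A| = 8, |A ∩ B| = 2; needs |A ∩ B| < 2 — false.
(c) block 8: |A| = 6, |A ∩ B| = 3; needs |A ∩ B| < 3 — false.
(d) block 21: |A| = 6, |A ∩ B| = 2; needs |A ∩ B| = 3 — false.

0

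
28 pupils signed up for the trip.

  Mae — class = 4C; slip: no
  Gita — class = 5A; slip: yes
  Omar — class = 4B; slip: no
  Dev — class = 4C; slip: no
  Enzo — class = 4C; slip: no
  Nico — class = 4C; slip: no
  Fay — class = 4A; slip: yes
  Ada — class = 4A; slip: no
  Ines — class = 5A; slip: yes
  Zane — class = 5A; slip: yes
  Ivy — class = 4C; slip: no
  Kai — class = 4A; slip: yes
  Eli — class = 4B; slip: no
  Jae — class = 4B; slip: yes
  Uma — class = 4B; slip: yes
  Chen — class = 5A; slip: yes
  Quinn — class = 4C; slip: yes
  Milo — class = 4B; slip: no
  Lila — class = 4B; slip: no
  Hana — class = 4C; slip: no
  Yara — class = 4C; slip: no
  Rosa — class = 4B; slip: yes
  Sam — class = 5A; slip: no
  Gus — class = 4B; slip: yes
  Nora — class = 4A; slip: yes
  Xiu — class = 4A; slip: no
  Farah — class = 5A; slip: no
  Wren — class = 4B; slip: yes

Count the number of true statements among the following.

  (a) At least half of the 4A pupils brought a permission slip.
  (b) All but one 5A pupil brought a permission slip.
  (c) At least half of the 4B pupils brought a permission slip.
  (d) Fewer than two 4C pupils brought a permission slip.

(a) 4A: |A| = 5, |A ∩ B| = 3; needs |A ∩ B| ≥ |A ∖ B| — true.
(b) 5A: |A| = 6, |A ∩ B| = 4; needs |A ∖ B| = 1 — false.
(c) 4B: |A| = 9, |A ∩ B| = 5; needs |A ∩ B| ≥ |A ∖ B| — true.
(d) 4C: |A| = 8, |A ∩ B| = 1; needs |A ∩ B| < 2 — true.

3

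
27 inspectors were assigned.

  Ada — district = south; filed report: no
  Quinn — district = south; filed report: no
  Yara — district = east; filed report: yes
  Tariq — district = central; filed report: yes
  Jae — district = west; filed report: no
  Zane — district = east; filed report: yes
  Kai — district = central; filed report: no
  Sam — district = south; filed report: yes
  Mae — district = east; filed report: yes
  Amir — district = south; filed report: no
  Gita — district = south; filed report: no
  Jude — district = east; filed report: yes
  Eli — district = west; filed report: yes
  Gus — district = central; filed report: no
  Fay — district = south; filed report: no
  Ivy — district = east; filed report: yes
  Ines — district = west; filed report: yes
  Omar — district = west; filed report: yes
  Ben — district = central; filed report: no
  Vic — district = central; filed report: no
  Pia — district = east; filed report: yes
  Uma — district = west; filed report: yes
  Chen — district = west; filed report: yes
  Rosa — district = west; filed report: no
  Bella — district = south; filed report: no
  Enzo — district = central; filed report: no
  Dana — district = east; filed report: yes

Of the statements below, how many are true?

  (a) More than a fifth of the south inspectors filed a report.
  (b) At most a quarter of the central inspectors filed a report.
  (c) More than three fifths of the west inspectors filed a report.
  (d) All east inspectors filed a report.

3

(a) south: |A| = 7, |A ∩ B| = 1; needs |A ∩ B| / |A| > 1/5 — false.
(b) central: |A| = 6, |A ∩ B| = 1; needs |A ∩ B| / |A| ≤ 1/4 — true.
(c) west: |A| = 7, |A ∩ B| = 5; needs |A ∩ B| / |A| > 3/5 — true.
(d) east: |A| = 7, |A ∩ B| = 7; needs A ⊆ B, i.e. every element of A is in B (|A ∖ B| = 0) — true.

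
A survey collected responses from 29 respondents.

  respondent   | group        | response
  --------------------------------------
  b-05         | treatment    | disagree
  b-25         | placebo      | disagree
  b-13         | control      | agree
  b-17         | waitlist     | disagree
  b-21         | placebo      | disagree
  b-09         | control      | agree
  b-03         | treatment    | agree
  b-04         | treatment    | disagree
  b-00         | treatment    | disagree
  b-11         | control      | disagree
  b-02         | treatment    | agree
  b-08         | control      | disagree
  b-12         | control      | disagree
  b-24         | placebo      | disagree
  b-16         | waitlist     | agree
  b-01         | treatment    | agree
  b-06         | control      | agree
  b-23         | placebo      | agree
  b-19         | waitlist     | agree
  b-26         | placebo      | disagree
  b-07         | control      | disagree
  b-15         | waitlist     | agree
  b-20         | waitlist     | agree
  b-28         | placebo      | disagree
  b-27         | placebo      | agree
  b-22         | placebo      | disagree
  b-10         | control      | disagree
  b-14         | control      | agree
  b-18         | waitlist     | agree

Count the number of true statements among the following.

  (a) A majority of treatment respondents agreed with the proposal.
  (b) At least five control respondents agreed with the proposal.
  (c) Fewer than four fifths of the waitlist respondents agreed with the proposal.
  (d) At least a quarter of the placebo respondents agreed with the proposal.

(a) treatment: |A| = 6, |A ∩ B| = 3; needs |A ∩ B| > |A ∖ B| — false.
(b) control: |A| = 9, |A ∩ B| = 4; needs |A ∩ B| ≥ 5 — false.
(c) waitlist: |A| = 6, |A ∩ B| = 5; needs |A ∩ B| / |A| < 4/5 — false.
(d) placebo: |A| = 8, |A ∩ B| = 2; needs |A ∩ B| / |A| ≥ 1/4 — true.

1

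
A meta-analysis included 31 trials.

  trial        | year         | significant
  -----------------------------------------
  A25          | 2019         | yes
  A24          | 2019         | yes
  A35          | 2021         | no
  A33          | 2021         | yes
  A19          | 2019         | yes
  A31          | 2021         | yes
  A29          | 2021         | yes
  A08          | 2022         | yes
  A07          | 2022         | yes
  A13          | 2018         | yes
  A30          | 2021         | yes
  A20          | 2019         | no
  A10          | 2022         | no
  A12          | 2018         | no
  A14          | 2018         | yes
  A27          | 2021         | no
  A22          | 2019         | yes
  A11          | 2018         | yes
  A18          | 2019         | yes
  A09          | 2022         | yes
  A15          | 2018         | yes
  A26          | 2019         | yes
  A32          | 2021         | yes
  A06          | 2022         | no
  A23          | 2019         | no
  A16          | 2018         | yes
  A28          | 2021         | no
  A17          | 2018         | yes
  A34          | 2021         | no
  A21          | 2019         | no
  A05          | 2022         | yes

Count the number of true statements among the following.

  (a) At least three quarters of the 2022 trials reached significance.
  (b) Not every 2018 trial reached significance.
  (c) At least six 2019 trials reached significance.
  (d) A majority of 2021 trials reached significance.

(a) 2022: |A| = 6, |A ∩ B| = 4; needs |A ∩ B| / |A| ≥ 3/4 — false.
(b) 2018: |A| = 7, |A ∩ B| = 6; needs A ⊄ B (|A ∖ B| ≥ 1) — true.
(c) 2019: |A| = 9, |A ∩ B| = 6; needs |A ∩ B| ≥ 6 — true.
(d) 2021: |A| = 9, |A ∩ B| = 5; needs |A ∩ B| > |A ∖ B| — true.

3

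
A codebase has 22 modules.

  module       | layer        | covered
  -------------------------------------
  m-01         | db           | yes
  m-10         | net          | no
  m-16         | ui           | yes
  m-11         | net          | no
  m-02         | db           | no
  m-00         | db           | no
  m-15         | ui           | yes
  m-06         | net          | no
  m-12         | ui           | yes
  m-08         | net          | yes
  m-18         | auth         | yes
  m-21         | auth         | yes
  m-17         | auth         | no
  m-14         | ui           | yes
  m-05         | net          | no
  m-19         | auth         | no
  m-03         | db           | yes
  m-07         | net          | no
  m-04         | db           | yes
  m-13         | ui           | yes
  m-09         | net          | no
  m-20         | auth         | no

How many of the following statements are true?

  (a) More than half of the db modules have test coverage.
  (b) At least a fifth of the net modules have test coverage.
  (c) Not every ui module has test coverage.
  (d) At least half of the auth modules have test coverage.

1

(a) db: |A| = 5, |A ∩ B| = 3; needs |A ∩ B| > |A ∖ B| — true.
(b) net: |A| = 7, |A ∩ B| = 1; needs |A ∩ B| / |A| ≥ 1/5 — false.
(c) ui: |A| = 5, |A ∩ B| = 5; needs A ⊄ B (|A ∖ B| ≥ 1) — false.
(d) auth: |A| = 5, |A ∩ B| = 2; needs |A ∩ B| ≥ |A ∖ B| — false.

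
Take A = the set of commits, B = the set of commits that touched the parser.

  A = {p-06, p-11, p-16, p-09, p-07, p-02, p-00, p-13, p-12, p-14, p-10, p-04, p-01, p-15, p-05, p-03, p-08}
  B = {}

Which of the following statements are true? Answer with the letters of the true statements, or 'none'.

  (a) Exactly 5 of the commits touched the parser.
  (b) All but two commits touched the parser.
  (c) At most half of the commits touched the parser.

|A| = 17, |A ∩ B| = 0, |A ∖ B| = 17.
(a) |A ∩ B| = 5: fails.
(b) |A ∖ B| = 2: fails.
(c) |A ∩ B| ≤ |A ∖ B|: holds.

(c)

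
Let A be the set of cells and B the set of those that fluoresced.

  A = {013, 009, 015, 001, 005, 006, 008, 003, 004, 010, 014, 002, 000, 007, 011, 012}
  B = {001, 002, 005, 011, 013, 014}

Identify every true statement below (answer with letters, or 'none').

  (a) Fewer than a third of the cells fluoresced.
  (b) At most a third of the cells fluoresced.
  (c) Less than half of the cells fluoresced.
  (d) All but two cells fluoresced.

(c)

|A| = 16, |A ∩ B| = 6, |A ∖ B| = 10.
(a) |A ∩ B| / |A| < 1/3: fails.
(b) |A ∩ B| / |A| ≤ 1/3: fails.
(c) |A ∩ B| < |A ∖ B|: holds.
(d) |A ∖ B| = 2: fails.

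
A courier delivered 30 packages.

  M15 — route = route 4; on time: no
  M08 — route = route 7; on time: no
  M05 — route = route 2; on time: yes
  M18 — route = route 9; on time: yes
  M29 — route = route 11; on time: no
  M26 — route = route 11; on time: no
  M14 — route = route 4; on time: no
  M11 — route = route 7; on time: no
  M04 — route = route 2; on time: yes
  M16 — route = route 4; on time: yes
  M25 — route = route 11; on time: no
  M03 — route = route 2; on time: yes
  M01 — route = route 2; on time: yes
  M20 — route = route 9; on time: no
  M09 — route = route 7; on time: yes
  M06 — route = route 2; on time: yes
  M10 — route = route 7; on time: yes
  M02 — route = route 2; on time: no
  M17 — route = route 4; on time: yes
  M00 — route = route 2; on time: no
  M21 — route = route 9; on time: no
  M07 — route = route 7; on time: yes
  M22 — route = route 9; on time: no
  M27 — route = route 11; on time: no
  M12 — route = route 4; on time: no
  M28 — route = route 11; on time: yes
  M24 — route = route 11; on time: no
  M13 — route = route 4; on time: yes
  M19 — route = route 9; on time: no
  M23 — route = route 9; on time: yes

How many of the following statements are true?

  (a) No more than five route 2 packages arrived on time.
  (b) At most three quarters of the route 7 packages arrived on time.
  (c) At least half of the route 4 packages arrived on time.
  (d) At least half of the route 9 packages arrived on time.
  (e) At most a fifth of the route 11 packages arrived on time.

(a) route 2: |A| = 7, |A ∩ B| = 5; needs |A ∩ B| ≤ 5 — true.
(b) route 7: |A| = 5, |A ∩ B| = 3; needs |A ∩ B| / |A| ≤ 3/4 — true.
(c) route 4: |A| = 6, |A ∩ B| = 3; needs |A ∩ B| ≥ |A ∖ B| — true.
(d) route 9: |A| = 6, |A ∩ B| = 2; needs |A ∩ B| ≥ |A ∖ B| — false.
(e) route 11: |A| = 6, |A ∩ B| = 1; needs |A ∩ B| / |A| ≤ 1/5 — true.

4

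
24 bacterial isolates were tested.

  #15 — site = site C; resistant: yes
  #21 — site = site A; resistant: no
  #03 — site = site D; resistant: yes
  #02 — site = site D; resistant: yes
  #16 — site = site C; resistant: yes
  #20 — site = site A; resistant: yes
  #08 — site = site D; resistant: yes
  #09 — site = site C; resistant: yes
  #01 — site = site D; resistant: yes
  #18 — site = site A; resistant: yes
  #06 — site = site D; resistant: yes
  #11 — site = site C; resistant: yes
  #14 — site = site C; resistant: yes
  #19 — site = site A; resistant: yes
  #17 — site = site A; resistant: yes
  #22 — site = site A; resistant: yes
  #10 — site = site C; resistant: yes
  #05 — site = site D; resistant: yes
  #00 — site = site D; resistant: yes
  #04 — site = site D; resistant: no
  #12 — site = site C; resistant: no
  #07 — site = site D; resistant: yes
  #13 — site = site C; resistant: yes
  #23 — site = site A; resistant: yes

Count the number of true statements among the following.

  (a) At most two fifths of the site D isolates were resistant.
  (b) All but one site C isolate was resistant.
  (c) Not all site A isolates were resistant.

2

(a) site D: |A| = 9, |A ∩ B| = 8; needs |A ∩ B| / |A| ≤ 2/5 — false.
(b) site C: |A| = 8, |A ∩ B| = 7; needs |A ∖ B| = 1 — true.
(c) site A: |A| = 7, |A ∩ B| = 6; needs A ⊄ B (|A ∖ B| ≥ 1) — true.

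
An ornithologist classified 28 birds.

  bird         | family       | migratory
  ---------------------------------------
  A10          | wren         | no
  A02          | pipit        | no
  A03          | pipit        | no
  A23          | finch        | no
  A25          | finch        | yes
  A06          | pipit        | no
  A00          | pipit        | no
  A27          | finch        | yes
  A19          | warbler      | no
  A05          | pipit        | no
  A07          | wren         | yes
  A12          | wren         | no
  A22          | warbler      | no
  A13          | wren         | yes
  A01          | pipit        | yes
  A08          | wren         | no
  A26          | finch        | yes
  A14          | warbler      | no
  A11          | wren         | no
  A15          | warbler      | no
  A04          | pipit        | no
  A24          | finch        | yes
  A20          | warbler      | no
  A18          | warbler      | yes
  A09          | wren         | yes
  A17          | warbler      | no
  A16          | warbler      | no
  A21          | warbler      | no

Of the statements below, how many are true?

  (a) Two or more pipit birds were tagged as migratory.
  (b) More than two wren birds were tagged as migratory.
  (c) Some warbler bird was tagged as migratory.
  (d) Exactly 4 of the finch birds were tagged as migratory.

(a) pipit: |A| = 7, |A ∩ B| = 1; needs |A ∩ B| ≥ 2 — false.
(b) wren: |A| = 7, |A ∩ B| = 3; needs |A ∩ B| > 2 — true.
(c) warbler: |A| = 9, |A ∩ B| = 1; needs A ∩ B ≠ ∅ (|A ∩ B| ≥ 1) — true.
(d) finch: |A| = 5, |A ∩ B| = 4; needs |A ∩ B| = 4 — true.

3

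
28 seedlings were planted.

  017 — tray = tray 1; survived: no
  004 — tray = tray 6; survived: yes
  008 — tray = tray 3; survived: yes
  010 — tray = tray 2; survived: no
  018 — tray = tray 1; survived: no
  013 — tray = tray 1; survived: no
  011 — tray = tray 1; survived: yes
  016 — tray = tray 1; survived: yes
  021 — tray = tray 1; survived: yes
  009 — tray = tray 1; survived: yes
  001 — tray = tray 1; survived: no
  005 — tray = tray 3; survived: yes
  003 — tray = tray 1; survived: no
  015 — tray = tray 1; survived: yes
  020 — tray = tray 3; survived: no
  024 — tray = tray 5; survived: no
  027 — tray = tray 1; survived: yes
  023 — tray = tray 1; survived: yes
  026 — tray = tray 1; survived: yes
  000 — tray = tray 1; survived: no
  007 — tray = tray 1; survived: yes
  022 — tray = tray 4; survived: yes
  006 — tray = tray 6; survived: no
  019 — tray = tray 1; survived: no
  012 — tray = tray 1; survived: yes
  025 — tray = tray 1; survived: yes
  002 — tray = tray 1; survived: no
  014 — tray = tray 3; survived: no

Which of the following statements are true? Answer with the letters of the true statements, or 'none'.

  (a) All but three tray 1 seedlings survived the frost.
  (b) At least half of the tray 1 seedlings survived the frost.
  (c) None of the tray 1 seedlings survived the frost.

(b)

|A| = 19, |A ∩ B| = 11, |A ∖ B| = 8.
(a) |A ∖ B| = 3: fails.
(b) |A ∩ B| ≥ |A ∖ B|: holds.
(c) A ∩ B = ∅ (|A ∩ B| = 0): fails.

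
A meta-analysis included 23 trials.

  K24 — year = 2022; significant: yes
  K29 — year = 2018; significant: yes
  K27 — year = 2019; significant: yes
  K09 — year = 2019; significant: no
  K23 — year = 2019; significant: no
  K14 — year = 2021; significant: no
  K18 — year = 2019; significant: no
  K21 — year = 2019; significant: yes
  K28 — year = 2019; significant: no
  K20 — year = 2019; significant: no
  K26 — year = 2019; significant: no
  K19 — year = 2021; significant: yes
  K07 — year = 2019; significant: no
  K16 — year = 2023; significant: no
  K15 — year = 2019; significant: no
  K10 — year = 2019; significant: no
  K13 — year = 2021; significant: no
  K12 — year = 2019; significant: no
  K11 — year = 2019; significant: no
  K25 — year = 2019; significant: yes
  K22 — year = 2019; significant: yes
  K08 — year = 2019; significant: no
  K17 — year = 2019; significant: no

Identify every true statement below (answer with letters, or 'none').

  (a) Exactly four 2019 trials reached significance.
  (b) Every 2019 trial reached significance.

|A| = 17, |A ∩ B| = 4, |A ∖ B| = 13.
(a) |A ∩ B| = 4: holds.
(b) A ⊆ B, i.e. every element of A is in B (|A ∖ B| = 0): fails.

(a)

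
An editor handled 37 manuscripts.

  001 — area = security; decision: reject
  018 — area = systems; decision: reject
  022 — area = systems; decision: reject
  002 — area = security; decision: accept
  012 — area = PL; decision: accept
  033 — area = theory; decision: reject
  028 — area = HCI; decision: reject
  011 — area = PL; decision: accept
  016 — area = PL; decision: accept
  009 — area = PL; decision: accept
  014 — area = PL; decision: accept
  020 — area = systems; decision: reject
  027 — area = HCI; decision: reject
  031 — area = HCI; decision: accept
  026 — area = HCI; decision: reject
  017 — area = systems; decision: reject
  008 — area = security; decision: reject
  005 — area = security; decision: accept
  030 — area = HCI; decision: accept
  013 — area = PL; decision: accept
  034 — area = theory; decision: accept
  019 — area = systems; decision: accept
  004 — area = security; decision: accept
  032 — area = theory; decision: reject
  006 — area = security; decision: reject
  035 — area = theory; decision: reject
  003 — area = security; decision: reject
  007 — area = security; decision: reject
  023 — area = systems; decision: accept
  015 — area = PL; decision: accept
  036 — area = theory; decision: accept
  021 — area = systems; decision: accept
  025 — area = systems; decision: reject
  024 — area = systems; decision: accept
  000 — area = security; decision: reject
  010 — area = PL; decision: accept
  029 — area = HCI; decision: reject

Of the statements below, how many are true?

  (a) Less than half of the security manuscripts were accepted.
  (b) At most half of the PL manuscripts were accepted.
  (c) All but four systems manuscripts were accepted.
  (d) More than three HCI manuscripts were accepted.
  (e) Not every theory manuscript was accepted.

(a) security: |A| = 9, |A ∩ B| = 3; needs |A ∩ B| < |A ∖ B| — true.
(b) PL: |A| = 8, |A ∩ B| = 8; needs |A ∩ B| ≤ |A ∖ B| — false.
(c) systems: |A| = 9, |A ∩ B| = 4; needs |A ∖ B| = 4 — false.
(d) HCI: |A| = 6, |A ∩ B| = 2; needs |A ∩ B| > 3 — false.
(e) theory: |A| = 5, |A ∩ B| = 2; needs A ⊄ B (|A ∖ B| ≥ 1) — true.

2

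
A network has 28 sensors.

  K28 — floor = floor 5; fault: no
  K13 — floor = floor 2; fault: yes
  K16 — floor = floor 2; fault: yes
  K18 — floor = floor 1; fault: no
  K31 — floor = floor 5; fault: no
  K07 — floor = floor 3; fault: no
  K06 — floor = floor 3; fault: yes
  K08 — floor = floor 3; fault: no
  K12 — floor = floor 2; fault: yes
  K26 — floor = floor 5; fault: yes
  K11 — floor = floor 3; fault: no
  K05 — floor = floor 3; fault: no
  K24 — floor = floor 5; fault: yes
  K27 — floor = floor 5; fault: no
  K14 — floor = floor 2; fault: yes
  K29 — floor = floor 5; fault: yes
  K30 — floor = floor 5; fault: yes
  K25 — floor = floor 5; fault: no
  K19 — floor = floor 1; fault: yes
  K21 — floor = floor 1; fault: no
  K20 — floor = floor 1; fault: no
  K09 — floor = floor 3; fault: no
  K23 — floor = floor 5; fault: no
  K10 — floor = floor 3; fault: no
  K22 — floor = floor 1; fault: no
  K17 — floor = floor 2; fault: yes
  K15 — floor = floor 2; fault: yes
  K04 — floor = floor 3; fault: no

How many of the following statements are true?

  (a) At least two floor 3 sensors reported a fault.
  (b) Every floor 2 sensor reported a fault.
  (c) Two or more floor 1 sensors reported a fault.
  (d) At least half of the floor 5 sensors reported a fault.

1

(a) floor 3: |A| = 8, |A ∩ B| = 1; needs |A ∩ B| ≥ 2 — false.
(b) floor 2: |A| = 6, |A ∩ B| = 6; needs A ⊆ B, i.e. every element of A is in B (|A ∖ B| = 0) — true.
(c) floor 1: |A| = 5, |A ∩ B| = 1; needs |A ∩ B| ≥ 2 — false.
(d) floor 5: |A| = 9, |A ∩ B| = 4; needs |A ∩ B| ≥ |A ∖ B| — false.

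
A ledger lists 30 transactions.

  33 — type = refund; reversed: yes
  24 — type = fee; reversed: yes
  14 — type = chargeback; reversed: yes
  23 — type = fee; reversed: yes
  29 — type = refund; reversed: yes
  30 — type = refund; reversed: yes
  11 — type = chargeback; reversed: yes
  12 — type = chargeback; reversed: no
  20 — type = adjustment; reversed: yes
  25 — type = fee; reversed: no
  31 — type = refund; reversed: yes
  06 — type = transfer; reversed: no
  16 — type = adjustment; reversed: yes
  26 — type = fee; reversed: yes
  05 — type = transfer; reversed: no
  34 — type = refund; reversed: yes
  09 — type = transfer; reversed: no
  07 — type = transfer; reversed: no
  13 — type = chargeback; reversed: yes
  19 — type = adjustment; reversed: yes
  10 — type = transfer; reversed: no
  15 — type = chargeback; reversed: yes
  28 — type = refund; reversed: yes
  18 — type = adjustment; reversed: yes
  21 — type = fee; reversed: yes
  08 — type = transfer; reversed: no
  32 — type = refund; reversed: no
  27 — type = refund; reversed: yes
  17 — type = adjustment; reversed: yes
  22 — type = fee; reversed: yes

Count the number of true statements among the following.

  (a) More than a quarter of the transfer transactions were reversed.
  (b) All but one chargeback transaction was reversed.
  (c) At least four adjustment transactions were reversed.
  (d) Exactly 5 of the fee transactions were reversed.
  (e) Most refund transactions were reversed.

(a) transfer: |A| = 6, |A ∩ B| = 0; needs |A ∩ B| / |A| > 1/4 — false.
(b) chargeback: |A| = 5, |A ∩ B| = 4; needs |A ∖ B| = 1 — true.
(c) adjustment: |A| = 5, |A ∩ B| = 5; needs |A ∩ B| ≥ 4 — true.
(d) fee: |A| = 6, |A ∩ B| = 5; needs |A ∩ B| = 5 — true.
(e) refund: |A| = 8, |A ∩ B| = 7; needs |A ∩ B| > |A ∖ B| — true.

4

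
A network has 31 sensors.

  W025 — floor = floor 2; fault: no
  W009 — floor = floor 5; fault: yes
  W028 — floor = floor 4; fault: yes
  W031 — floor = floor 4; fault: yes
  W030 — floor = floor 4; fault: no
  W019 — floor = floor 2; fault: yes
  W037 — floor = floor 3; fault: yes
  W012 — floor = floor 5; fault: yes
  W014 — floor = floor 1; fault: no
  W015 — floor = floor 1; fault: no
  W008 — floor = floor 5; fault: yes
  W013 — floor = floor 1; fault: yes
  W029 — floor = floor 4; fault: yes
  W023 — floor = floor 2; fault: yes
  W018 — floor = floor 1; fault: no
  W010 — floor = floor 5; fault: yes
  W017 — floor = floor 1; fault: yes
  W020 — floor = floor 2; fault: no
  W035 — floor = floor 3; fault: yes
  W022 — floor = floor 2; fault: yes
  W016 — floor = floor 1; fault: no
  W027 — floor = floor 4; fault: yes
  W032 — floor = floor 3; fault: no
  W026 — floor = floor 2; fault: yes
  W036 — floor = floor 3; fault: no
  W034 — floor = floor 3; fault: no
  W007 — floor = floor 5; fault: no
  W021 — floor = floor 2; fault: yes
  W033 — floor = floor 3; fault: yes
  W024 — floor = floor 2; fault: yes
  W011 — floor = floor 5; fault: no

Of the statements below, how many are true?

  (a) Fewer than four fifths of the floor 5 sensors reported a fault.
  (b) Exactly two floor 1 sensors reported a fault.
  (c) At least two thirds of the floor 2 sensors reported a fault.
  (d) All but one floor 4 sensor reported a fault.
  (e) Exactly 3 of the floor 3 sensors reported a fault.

(a) floor 5: |A| = 6, |A ∩ B| = 4; needs |A ∩ B| / |A| < 4/5 — true.
(b) floor 1: |A| = 6, |A ∩ B| = 2; needs |A ∩ B| = 2 — true.
(c) floor 2: |A| = 8, |A ∩ B| = 6; needs |A ∩ B| / |A| ≥ 2/3 — true.
(d) floor 4: |A| = 5, |A ∩ B| = 4; needs |A ∖ B| = 1 — true.
(e) floor 3: |A| = 6, |A ∩ B| = 3; needs |A ∩ B| = 3 — true.

5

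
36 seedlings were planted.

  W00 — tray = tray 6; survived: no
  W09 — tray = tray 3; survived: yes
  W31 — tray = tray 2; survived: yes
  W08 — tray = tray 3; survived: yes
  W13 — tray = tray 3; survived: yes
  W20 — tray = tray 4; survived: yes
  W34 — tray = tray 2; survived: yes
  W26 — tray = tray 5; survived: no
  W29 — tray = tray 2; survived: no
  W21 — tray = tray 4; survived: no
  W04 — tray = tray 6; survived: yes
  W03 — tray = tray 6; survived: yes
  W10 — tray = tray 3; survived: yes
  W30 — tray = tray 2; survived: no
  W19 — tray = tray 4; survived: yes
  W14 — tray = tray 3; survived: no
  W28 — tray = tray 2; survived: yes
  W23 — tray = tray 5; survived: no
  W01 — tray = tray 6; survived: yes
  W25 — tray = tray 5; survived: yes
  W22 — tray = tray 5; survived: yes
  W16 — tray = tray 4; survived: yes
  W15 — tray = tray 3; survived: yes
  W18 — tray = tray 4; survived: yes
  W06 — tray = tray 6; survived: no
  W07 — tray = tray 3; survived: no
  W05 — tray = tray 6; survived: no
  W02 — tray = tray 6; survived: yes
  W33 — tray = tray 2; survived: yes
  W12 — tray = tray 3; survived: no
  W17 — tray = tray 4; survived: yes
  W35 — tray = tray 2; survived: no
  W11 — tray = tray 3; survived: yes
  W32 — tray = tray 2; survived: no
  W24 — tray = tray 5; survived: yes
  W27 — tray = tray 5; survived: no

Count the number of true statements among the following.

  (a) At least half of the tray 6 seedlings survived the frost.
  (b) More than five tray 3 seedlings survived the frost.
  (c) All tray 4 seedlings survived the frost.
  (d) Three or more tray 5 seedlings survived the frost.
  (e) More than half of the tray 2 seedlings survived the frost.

(a) tray 6: |A| = 7, |A ∩ B| = 4; needs |A ∩ B| ≥ |A ∖ B| — true.
(b) tray 3: |A| = 9, |A ∩ B| = 6; needs |A ∩ B| > 5 — true.
(c) tray 4: |A| = 6, |A ∩ B| = 5; needs A ⊆ B, i.e. every element of A is in B (|A ∖ B| = 0) — false.
(d) tray 5: |A| = 6, |A ∩ B| = 3; needs |A ∩ B| ≥ 3 — true.
(e) tray 2: |A| = 8, |A ∩ B| = 4; needs |A ∩ B| > |A ∖ B| — false.

3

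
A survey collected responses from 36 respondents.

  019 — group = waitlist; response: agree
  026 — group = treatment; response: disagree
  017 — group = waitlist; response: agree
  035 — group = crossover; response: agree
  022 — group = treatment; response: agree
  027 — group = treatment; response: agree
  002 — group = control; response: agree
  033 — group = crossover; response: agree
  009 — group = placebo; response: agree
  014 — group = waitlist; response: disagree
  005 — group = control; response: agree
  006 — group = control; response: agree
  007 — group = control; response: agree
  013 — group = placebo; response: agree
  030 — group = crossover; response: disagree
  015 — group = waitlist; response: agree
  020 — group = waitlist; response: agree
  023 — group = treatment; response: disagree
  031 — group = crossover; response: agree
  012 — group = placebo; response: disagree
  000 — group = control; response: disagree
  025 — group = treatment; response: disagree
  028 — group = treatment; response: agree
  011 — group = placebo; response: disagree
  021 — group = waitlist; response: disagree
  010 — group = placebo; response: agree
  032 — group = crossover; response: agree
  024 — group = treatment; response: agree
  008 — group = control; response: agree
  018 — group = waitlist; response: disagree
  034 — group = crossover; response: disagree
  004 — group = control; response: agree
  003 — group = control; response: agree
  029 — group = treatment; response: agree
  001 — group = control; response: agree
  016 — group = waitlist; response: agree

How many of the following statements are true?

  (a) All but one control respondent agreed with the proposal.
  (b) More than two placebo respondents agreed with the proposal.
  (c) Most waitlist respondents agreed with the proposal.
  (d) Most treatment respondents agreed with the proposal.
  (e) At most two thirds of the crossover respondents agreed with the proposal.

5

(a) control: |A| = 9, |A ∩ B| = 8; needs |A ∖ B| = 1 — true.
(b) placebo: |A| = 5, |A ∩ B| = 3; needs |A ∩ B| > 2 — true.
(c) waitlist: |A| = 8, |A ∩ B| = 5; needs |A ∩ B| > |A ∖ B| — true.
(d) treatment: |A| = 8, |A ∩ B| = 5; needs |A ∩ B| > |A ∖ B| — true.
(e) crossover: |A| = 6, |A ∩ B| = 4; needs |A ∩ B| / |A| ≤ 2/3 — true.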